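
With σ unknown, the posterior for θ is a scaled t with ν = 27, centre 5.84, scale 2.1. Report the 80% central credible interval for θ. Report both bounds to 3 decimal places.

[3.081, 8.599]

The t_27 distribution is symmetric; the 80% interval is 5.84 ± t·2.1 with t_{0.9,27} = 1.314.
Half-width: 1.314 × 2.1 = 2.759.
5.84 − 2.759 = 3.081; 5.84 + 2.759 = 8.599.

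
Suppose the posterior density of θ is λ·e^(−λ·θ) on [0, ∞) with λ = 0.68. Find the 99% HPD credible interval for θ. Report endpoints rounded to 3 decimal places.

[0.000, 6.772]

The exponential density is strictly decreasing on [0, ∞), so the HPD interval is anchored at 0: [0, q] with P(θ ≤ q) = 0.99.
q = −ln(1 − 0.99) / 0.68 = 4.6052 / 0.68 = 6.772.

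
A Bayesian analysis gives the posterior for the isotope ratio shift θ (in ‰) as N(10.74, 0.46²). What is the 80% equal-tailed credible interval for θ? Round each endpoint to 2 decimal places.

The posterior is symmetric, so the 80% equal-tailed interval is θ = 10.74 ± z·0.46 with z = 1.282.
Half-width: 1.282 × 0.46 = 0.59.
10.74 − 0.59 = 10.15; 10.74 + 0.59 = 11.33.

[10.15, 11.33]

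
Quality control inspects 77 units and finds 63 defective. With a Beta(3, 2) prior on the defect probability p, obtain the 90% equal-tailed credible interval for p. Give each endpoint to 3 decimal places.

Posterior: Beta(3+63, 2+14) = Beta(66, 16).
Equal-tailed 90% interval: the 0.05 and 0.95 quantiles of Beta(66, 16).
Posterior mean ≈ 0.805, SD ≈ 0.043; a Normal approximation gives roughly [0.733, 0.876].
Exact: F⁻¹(0.05) = 0.729; F⁻¹(0.95) = 0.872.

[0.729, 0.872]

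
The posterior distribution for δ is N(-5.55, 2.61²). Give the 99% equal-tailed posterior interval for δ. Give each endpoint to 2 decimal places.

The posterior is symmetric, so the 99% equal-tailed interval is δ = -5.55 ± z·2.61 with z = 2.576.
Half-width: 2.576 × 2.61 = 6.72.
-5.55 − 6.72 = -12.27; -5.55 + 6.72 = 1.17.

[-12.27, 1.17]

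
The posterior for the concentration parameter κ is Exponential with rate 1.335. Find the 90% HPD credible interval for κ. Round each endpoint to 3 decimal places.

[0.000, 1.725]

The exponential density is strictly decreasing on [0, ∞), so the HPD interval is anchored at 0: [0, q] with P(κ ≤ q) = 0.90.
q = −ln(1 − 0.90) / 1.335 = 2.3026 / 1.335 = 1.725.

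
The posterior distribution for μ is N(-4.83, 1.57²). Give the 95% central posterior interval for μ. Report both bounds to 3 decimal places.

[-7.907, -1.753]

The posterior is symmetric, so the 95% equal-tailed interval is μ = -4.83 ± z·1.57 with z = 1.960.
Half-width: 1.960 × 1.57 = 3.077.
-4.83 − 3.077 = -7.907; -4.83 + 3.077 = -1.753.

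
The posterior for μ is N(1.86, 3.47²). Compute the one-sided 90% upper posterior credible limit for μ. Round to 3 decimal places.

6.307

Need U with P(μ ≤ U) = 0.90: U = 1.86 + z_{0.1}·3.47.
z = 1.282; U = 1.86 + 1.282 × 3.47 = 6.307.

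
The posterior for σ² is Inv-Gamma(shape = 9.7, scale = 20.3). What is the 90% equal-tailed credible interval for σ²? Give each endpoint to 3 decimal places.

[1.325, 3.900]

Inverse-Gamma(9.7, 20.3) quantiles: F⁻¹(0.05) and F⁻¹(0.95).
Equivalently, 1/σ² ~ Gamma(9.7, rate = 20.3); invert its 0.95 and 0.05 quantiles.
Posterior mean ≈ 2.333, SD ≈ 0.841; a Normal approximation gives roughly [0.950, 3.716].
Exact: lower = 1.325; upper = 3.900.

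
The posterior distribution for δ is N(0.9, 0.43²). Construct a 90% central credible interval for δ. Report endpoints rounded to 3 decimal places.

The posterior is symmetric, so the 90% equal-tailed interval is δ = 0.9 ± z·0.43 with z = 1.645.
Half-width: 1.645 × 0.43 = 0.707.
0.9 − 0.707 = 0.193; 0.9 + 0.707 = 1.607.

[0.193, 1.607]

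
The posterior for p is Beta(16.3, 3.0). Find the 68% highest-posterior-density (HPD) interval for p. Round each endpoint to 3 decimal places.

The posterior is unimodal and skewed, so the HPD interval has equal density at both endpoints and is the shortest 68% interval.
Solving f(0.795) = f(0.945) with F(0.945) − F(0.795) = 0.68 gives [0.795, 0.945].
For comparison, the equal-tailed interval is [0.765, 0.924]; the HPD is narrower and shifted toward the mode.

[0.795, 0.945]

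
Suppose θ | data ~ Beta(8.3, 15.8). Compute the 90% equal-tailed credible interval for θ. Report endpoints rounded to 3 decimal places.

[0.196, 0.508]

Posterior: Beta(8.3, 15.8).
Equal-tailed 90% interval: the 0.05 and 0.95 quantiles of Beta(8.3, 15.8).
Posterior mean ≈ 0.344, SD ≈ 0.095; a Normal approximation gives roughly [0.188, 0.500].
Exact: F⁻¹(0.05) = 0.196; F⁻¹(0.95) = 0.508.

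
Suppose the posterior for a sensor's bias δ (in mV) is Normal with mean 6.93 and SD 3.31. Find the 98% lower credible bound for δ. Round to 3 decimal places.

0.132

Need L with P(δ ≥ L) = 0.98: L = 6.93 − z_{0.02}·3.31.
z = 2.054; L = 6.93 − 2.054 × 3.31 = 0.132.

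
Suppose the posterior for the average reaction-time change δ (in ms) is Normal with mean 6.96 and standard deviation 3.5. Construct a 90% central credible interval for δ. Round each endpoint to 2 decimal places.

The posterior is symmetric, so the 90% equal-tailed interval is δ = 6.96 ± z·3.5 with z = 1.645.
Half-width: 1.645 × 3.5 = 5.76.
6.96 − 5.76 = 1.20; 6.96 + 5.76 = 12.72.

[1.20, 12.72]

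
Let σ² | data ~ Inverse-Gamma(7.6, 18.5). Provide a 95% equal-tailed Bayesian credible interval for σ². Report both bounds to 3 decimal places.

[1.333, 5.790]

Inverse-Gamma(7.6, 18.5) quantiles: F⁻¹(0.025) and F⁻¹(0.975).
Equivalently, 1/σ² ~ Gamma(7.6, rate = 18.5); invert its 0.975 and 0.025 quantiles.
Posterior mean ≈ 2.803, SD ≈ 1.184; a Normal approximation gives roughly [0.481, 5.125].
Exact: lower = 1.333; upper = 5.790.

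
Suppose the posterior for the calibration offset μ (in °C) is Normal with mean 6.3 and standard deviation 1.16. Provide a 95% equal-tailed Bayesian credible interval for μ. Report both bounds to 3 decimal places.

The posterior is symmetric, so the 95% equal-tailed interval is μ = 6.3 ± z·1.16 with z = 1.960.
Half-width: 1.960 × 1.16 = 2.274.
6.3 − 2.274 = 4.026; 6.3 + 2.274 = 8.574.

[4.026, 8.574]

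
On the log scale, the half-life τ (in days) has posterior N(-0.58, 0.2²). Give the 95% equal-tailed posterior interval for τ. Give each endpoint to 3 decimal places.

On the log scale the 95% interval is -0.58 ± 1.960 × 0.2 = [-0.9720, -0.1880].
Exponentiate: [e^-0.9720, e^-0.1880] = [0.378, 0.829].

[0.378, 0.829]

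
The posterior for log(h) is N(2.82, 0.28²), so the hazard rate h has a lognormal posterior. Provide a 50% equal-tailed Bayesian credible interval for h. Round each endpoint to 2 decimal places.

On the log scale the 50% interval is 2.82 ± 0.674 × 0.28 = [2.6311, 3.0089].
Exponentiate: [e^2.6311, e^3.0089] = [13.89, 20.26].

[13.89, 20.26]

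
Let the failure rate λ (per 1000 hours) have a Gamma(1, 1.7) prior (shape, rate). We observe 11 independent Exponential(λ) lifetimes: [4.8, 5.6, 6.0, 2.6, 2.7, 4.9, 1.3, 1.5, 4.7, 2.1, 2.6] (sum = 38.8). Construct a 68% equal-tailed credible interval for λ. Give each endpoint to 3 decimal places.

[0.212, 0.380]

Posterior: Gamma(1+11, 1.7+38.8) = Gamma(12, 40.5) (shape, rate).
Equal-tailed 68% interval: Gamma(12, 40.5) quantiles at 0.16 and 0.84.
Posterior mean ≈ 0.296, SD ≈ 0.086; a Normal approximation gives roughly [0.211, 0.381].
Exact: lower = 0.212; upper = 0.380.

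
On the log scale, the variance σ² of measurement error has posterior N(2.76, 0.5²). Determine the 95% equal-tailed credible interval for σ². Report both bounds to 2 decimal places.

[5.93, 42.10]

On the log scale the 95% interval is 2.76 ± 1.960 × 0.5 = [1.7800, 3.7400].
Exponentiate: [e^1.7800, e^3.7400] = [5.93, 42.10].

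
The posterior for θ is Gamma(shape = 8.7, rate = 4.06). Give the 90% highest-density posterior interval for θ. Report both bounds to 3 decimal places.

The posterior is unimodal and skewed, so the HPD interval has equal density at both endpoints and is the shortest 90% interval.
Solving f(0.975) = f(3.270) with F(3.270) − F(0.975) = 0.90 gives [0.975, 3.270].
For comparison, the equal-tailed interval is [1.103, 3.461]; the HPD is narrower and shifted toward the mode.

[0.975, 3.270]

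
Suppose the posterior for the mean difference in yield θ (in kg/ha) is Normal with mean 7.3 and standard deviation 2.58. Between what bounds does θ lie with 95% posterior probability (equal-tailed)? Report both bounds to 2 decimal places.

[2.24, 12.36]

The posterior is symmetric, so the 95% equal-tailed interval is θ = 7.3 ± z·2.58 with z = 1.960.
Half-width: 1.960 × 2.58 = 5.06.
7.3 − 5.06 = 2.24; 7.3 + 5.06 = 12.36.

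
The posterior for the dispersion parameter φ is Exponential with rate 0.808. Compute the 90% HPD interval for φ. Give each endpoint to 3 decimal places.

[0.000, 2.850]

The exponential density is strictly decreasing on [0, ∞), so the HPD interval is anchored at 0: [0, q] with P(φ ≤ q) = 0.90.
q = −ln(1 − 0.90) / 0.808 = 2.3026 / 0.808 = 2.850.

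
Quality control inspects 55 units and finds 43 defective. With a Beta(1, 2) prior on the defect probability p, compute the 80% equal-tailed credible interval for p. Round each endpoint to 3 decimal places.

[0.685, 0.828]

Posterior: Beta(1+43, 2+12) = Beta(44, 14).
Equal-tailed 80% interval: the 0.1 and 0.9 quantiles of Beta(44, 14).
Posterior mean ≈ 0.759, SD ≈ 0.056; a Normal approximation gives roughly [0.687, 0.830].
Exact: F⁻¹(0.1) = 0.685; F⁻¹(0.9) = 0.828.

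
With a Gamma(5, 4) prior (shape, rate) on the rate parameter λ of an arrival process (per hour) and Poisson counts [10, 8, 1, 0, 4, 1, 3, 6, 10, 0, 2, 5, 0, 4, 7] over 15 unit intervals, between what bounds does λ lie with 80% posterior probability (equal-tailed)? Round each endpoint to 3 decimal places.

[2.938, 4.032]

Posterior: Gamma(5+61, 4+15) = Gamma(66, 19) (shape, rate).
Equal-tailed 80% interval: Gamma(66, 19) quantiles at 0.1 and 0.9.
Posterior mean ≈ 3.474, SD ≈ 0.428; a Normal approximation gives roughly [2.926, 4.022].
Exact: lower = 2.938; upper = 4.032.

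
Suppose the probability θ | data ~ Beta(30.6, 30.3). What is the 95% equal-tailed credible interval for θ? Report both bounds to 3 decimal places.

Posterior: Beta(30.6, 30.3).
Equal-tailed 95% interval: the 0.025 and 0.975 quantiles of Beta(30.6, 30.3).
Posterior mean ≈ 0.502, SD ≈ 0.064; a Normal approximation gives roughly [0.378, 0.627].
Exact: F⁻¹(0.025) = 0.378; F⁻¹(0.975) = 0.626.

[0.378, 0.626]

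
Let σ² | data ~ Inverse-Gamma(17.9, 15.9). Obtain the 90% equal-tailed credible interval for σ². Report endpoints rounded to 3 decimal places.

Inverse-Gamma(17.9, 15.9) quantiles: F⁻¹(0.05) and F⁻¹(0.95).
Equivalently, 1/σ² ~ Gamma(17.9, rate = 15.9); invert its 0.95 and 0.05 quantiles.
Posterior mean ≈ 0.941, SD ≈ 0.236; a Normal approximation gives roughly [0.553, 1.329].
Exact: lower = 0.626; upper = 1.376.

[0.626, 1.376]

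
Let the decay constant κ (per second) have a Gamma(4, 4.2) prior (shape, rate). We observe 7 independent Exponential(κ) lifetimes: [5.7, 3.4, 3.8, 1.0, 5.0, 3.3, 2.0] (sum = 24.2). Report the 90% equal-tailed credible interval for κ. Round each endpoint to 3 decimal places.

Posterior: Gamma(4+7, 4.2+24.2) = Gamma(11, 28.4) (shape, rate).
Equal-tailed 90% interval: Gamma(11, 28.4) quantiles at 0.05 and 0.95.
Posterior mean ≈ 0.387, SD ≈ 0.117; a Normal approximation gives roughly [0.195, 0.579].
Exact: lower = 0.217; upper = 0.597.

[0.217, 0.597]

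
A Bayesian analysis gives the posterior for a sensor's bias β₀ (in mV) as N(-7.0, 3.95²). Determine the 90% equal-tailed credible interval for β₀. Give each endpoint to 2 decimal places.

[-13.50, -0.50]

The posterior is symmetric, so the 90% equal-tailed interval is β₀ = -7.0 ± z·3.95 with z = 1.645.
Half-width: 1.645 × 3.95 = 6.50.
-7.0 − 6.50 = -13.50; -7.0 + 6.50 = -0.50.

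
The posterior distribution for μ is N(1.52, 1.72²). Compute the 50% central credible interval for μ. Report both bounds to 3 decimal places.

The posterior is symmetric, so the 50% equal-tailed interval is μ = 1.52 ± z·1.72 with z = 0.674.
Half-width: 0.674 × 1.72 = 1.160.
1.52 − 1.160 = 0.360; 1.52 + 1.160 = 2.680.

[0.360, 2.680]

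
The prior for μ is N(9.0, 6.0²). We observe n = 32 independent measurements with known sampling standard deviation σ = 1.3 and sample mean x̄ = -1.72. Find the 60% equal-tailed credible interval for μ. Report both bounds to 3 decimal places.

[-1.898, -1.511]

Posterior precision = 1/6.0² + 32/1.3² = 0.0278 + 18.9349 = 18.9627, so posterior SD = 0.2296.
Posterior mean = (9.0/6.0² + 32·-1.72/1.3²) / 18.9627 = -1.7043.
Interval: -1.7043 ± 0.842 × 0.2296 → [-1.898, -1.511].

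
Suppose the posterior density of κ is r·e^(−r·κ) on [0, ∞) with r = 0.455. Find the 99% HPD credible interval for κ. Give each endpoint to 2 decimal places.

The exponential density is strictly decreasing on [0, ∞), so the HPD interval is anchored at 0: [0, q] with P(κ ≤ q) = 0.99.
q = −ln(1 − 0.99) / 0.455 = 4.6052 / 0.455 = 10.12.

[0.00, 10.12]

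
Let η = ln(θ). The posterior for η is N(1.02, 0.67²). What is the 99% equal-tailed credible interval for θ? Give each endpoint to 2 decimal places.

On the log scale the 99% interval is 1.02 ± 2.576 × 0.67 = [-0.7058, 2.7458].
Exponentiate: [e^-0.7058, e^2.7458] = [0.49, 15.58].

[0.49, 15.58]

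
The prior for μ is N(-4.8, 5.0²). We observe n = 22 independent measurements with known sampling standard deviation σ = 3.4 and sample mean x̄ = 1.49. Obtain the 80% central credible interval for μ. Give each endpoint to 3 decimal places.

[0.441, 2.280]

Posterior precision = 1/5.0² + 22/3.4² = 0.0400 + 1.9031 = 1.9431, so posterior SD = 0.7174.
Posterior mean = (-4.8/5.0² + 22·1.49/3.4²) / 1.9431 = 1.3605.
Interval: 1.3605 ± 1.282 × 0.7174 → [0.441, 2.280].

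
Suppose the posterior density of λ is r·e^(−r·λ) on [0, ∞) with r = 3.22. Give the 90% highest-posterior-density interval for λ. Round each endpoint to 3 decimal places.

[0.000, 0.715]

The exponential density is strictly decreasing on [0, ∞), so the HPD interval is anchored at 0: [0, q] with P(λ ≤ q) = 0.90.
q = −ln(1 − 0.90) / 3.22 = 2.3026 / 3.22 = 0.715.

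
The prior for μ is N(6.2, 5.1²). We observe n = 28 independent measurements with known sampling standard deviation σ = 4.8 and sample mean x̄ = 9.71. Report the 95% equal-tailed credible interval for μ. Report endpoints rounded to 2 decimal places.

[7.85, 11.35]

Posterior precision = 1/5.1² + 28/4.8² = 0.0384 + 1.2153 = 1.2537, so posterior SD = 0.8931.
Posterior mean = (6.2/5.1² + 28·9.71/4.8²) / 1.2537 = 9.6024.
Interval: 9.6024 ± 1.960 × 0.8931 → [7.85, 11.35].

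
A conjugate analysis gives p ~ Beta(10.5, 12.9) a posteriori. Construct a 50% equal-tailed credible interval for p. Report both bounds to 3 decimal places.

Posterior: Beta(10.5, 12.9).
Equal-tailed 50% interval: the 0.25 and 0.75 quantiles of Beta(10.5, 12.9).
Posterior mean ≈ 0.449, SD ≈ 0.101; a Normal approximation gives roughly [0.381, 0.517].
Exact: F⁻¹(0.25) = 0.378; F⁻¹(0.75) = 0.518.

[0.378, 0.518]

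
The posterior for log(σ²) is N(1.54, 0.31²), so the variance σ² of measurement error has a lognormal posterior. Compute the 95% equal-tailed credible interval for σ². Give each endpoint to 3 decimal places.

[2.541, 8.564]

On the log scale the 95% interval is 1.54 ± 1.960 × 0.31 = [0.9324, 2.1476].
Exponentiate: [e^0.9324, e^2.1476] = [2.541, 8.564].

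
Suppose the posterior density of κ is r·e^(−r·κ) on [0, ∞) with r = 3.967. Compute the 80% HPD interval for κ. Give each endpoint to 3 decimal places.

[0.000, 0.406]

The exponential density is strictly decreasing on [0, ∞), so the HPD interval is anchored at 0: [0, q] with P(κ ≤ q) = 0.80.
q = −ln(1 − 0.80) / 3.967 = 1.6094 / 3.967 = 0.406.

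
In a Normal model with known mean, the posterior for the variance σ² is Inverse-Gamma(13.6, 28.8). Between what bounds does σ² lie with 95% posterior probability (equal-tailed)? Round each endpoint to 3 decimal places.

Inverse-Gamma(13.6, 28.8) quantiles: F⁻¹(0.025) and F⁻¹(0.975).
Equivalently, 1/σ² ~ Gamma(13.6, rate = 28.8); invert its 0.975 and 0.025 quantiles.
Posterior mean ≈ 2.286, SD ≈ 0.671; a Normal approximation gives roughly [0.970, 3.601].
Exact: lower = 1.326; upper = 3.913.

[1.326, 3.913]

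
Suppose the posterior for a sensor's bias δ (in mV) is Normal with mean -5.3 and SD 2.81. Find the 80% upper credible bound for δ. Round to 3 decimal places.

Need U with P(δ ≤ U) = 0.80: U = -5.3 + z_{0.2}·2.81.
z = 0.842; U = -5.3 + 0.842 × 2.81 = -2.935.

-2.935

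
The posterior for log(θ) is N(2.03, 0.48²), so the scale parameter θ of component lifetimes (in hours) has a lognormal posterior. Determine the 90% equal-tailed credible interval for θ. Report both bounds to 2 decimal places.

On the log scale the 90% interval is 2.03 ± 1.645 × 0.48 = [1.2405, 2.8195].
Exponentiate: [e^1.2405, e^2.8195] = [3.46, 16.77].

[3.46, 16.77]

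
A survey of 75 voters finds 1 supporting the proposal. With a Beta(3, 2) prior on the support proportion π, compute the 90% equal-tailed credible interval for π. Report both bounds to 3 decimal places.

Posterior: Beta(3+1, 2+74) = Beta(4, 76).
Equal-tailed 90% interval: the 0.05 and 0.95 quantiles of Beta(4, 76).
Posterior mean ≈ 0.050, SD ≈ 0.024; a Normal approximation gives roughly [0.010, 0.090].
Exact: F⁻¹(0.05) = 0.017; F⁻¹(0.95) = 0.095.

[0.017, 0.095]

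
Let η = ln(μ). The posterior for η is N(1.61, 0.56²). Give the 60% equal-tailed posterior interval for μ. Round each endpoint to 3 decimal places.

On the log scale the 60% interval is 1.61 ± 0.842 × 0.56 = [1.1387, 2.0813].
Exponentiate: [e^1.1387, e^2.0813] = [3.123, 8.015].

[3.123, 8.015]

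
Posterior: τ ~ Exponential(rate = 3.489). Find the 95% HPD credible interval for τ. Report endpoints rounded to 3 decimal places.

The exponential density is strictly decreasing on [0, ∞), so the HPD interval is anchored at 0: [0, q] with P(τ ≤ q) = 0.95.
q = −ln(1 − 0.95) / 3.489 = 2.9957 / 3.489 = 0.859.

[0.000, 0.859]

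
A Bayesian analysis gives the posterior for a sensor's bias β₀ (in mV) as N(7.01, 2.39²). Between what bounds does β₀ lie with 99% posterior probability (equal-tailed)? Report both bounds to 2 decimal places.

[0.85, 13.17]

The posterior is symmetric, so the 99% equal-tailed interval is β₀ = 7.01 ± z·2.39 with z = 2.576.
Half-width: 2.576 × 2.39 = 6.16.
7.01 − 6.16 = 0.85; 7.01 + 6.16 = 13.17.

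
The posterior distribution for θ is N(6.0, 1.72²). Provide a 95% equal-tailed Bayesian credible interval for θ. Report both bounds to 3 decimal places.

The posterior is symmetric, so the 95% equal-tailed interval is θ = 6.0 ± z·1.72 with z = 1.960.
Half-width: 1.960 × 1.72 = 3.371.
6.0 − 3.371 = 2.629; 6.0 + 3.371 = 9.371.

[2.629, 9.371]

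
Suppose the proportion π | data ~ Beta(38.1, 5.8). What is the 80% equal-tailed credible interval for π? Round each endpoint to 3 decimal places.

[0.800, 0.928]

Posterior: Beta(38.1, 5.8).
Equal-tailed 80% interval: the 0.1 and 0.9 quantiles of Beta(38.1, 5.8).
Posterior mean ≈ 0.868, SD ≈ 0.051; a Normal approximation gives roughly [0.803, 0.933].
Exact: F⁻¹(0.1) = 0.800; F⁻¹(0.9) = 0.928.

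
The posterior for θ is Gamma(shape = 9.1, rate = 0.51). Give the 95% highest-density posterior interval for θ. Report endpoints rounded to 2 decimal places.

The posterior is unimodal and skewed, so the HPD interval has equal density at both endpoints and is the shortest 95% interval.
Solving f(7.23) = f(29.63) with F(29.63) − F(7.23) = 0.95 gives [7.23, 29.63].
For comparison, the equal-tailed interval is [8.20, 31.17]; the HPD is narrower and shifted toward the mode.

[7.23, 29.63]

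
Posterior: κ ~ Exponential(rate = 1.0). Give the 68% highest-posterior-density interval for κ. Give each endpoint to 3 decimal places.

The exponential density is strictly decreasing on [0, ∞), so the HPD interval is anchored at 0: [0, q] with P(κ ≤ q) = 0.68.
q = −ln(1 − 0.68) / 1.0 = 1.1394 / 1.0 = 1.139.

[0.000, 1.139]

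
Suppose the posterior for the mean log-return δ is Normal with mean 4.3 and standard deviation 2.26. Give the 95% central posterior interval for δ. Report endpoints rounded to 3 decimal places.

[-0.130, 8.730]

The posterior is symmetric, so the 95% equal-tailed interval is δ = 4.3 ± z·2.26 with z = 1.960.
Half-width: 1.960 × 2.26 = 4.430.
4.3 − 4.430 = -0.130; 4.3 + 4.430 = 8.730.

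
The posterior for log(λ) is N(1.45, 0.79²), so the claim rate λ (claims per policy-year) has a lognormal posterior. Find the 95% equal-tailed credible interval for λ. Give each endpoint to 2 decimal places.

On the log scale the 95% interval is 1.45 ± 1.960 × 0.79 = [-0.0984, 2.9984].
Exponentiate: [e^-0.0984, e^2.9984] = [0.91, 20.05].

[0.91, 20.05]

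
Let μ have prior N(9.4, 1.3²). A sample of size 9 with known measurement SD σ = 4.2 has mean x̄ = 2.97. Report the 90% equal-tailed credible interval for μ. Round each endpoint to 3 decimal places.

[4.856, 7.990]

Posterior precision = 1/1.3² + 9/4.2² = 0.5917 + 0.5102 = 1.1019, so posterior SD = 0.9526.
Posterior mean = (9.4/1.3² + 9·2.97/4.2²) / 1.1019 = 6.4228.
Interval: 6.4228 ± 1.645 × 0.9526 → [4.856, 7.990].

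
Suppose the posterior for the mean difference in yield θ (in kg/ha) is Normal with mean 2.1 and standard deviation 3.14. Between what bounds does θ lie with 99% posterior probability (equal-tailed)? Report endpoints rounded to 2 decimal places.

The posterior is symmetric, so the 99% equal-tailed interval is θ = 2.1 ± z·3.14 with z = 2.576.
Half-width: 2.576 × 3.14 = 8.09.
2.1 − 8.09 = -5.99; 2.1 + 8.09 = 10.19.

[-5.99, 10.19]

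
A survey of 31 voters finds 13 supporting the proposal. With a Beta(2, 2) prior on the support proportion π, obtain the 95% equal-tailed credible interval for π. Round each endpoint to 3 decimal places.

Posterior: Beta(2+13, 2+18) = Beta(15, 20).
Equal-tailed 95% interval: the 0.025 and 0.975 quantiles of Beta(15, 20).
Posterior mean ≈ 0.429, SD ≈ 0.082; a Normal approximation gives roughly [0.267, 0.590].
Exact: F⁻¹(0.025) = 0.272; F⁻¹(0.975) = 0.593.

[0.272, 0.593]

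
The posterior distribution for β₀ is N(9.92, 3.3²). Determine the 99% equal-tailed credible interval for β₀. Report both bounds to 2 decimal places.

[1.42, 18.42]

The posterior is symmetric, so the 99% equal-tailed interval is β₀ = 9.92 ± z·3.3 with z = 2.576.
Half-width: 2.576 × 3.3 = 8.50.
9.92 − 8.50 = 1.42; 9.92 + 8.50 = 18.42.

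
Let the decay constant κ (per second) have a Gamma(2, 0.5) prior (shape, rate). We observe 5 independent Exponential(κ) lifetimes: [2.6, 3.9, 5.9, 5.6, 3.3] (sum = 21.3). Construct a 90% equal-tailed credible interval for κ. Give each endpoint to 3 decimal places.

Posterior: Gamma(2+5, 0.5+21.3) = Gamma(7, 21.8) (shape, rate).
Equal-tailed 90% interval: Gamma(7, 21.8) quantiles at 0.05 and 0.95.
Posterior mean ≈ 0.321, SD ≈ 0.121; a Normal approximation gives roughly [0.121, 0.521].
Exact: lower = 0.151; upper = 0.543.

[0.151, 0.543]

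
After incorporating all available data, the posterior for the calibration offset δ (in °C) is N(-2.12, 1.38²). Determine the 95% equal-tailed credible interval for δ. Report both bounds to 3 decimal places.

The posterior is symmetric, so the 95% equal-tailed interval is δ = -2.12 ± z·1.38 with z = 1.960.
Half-width: 1.960 × 1.38 = 2.705.
-2.12 − 2.705 = -4.825; -2.12 + 2.705 = 0.585.

[-4.825, 0.585]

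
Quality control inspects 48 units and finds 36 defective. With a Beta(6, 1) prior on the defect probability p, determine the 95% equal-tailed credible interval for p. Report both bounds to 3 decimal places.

[0.644, 0.865]

Posterior: Beta(6+36, 1+12) = Beta(42, 13).
Equal-tailed 95% interval: the 0.025 and 0.975 quantiles of Beta(42, 13).
Posterior mean ≈ 0.764, SD ≈ 0.057; a Normal approximation gives roughly [0.652, 0.875].
Exact: F⁻¹(0.025) = 0.644; F⁻¹(0.975) = 0.865.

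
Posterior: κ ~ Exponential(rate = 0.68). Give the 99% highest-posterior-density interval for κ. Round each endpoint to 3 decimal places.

The exponential density is strictly decreasing on [0, ∞), so the HPD interval is anchored at 0: [0, q] with P(κ ≤ q) = 0.99.
q = −ln(1 − 0.99) / 0.68 = 4.6052 / 0.68 = 6.772.

[0.000, 6.772]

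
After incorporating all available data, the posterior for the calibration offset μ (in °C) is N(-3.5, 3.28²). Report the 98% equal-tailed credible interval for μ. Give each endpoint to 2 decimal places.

[-11.13, 4.13]

The posterior is symmetric, so the 98% equal-tailed interval is μ = -3.5 ± z·3.28 with z = 2.326.
Half-width: 2.326 × 3.28 = 7.63.
-3.5 − 7.63 = -11.13; -3.5 + 7.63 = 4.13.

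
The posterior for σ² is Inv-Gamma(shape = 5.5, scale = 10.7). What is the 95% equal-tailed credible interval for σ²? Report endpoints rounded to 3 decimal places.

Inverse-Gamma(5.5, 10.7) quantiles: F⁻¹(0.025) and F⁻¹(0.975).
Equivalently, 1/σ² ~ Gamma(5.5, rate = 10.7); invert its 0.975 and 0.025 quantiles.
Posterior mean ≈ 2.378, SD ≈ 1.271; a Normal approximation gives roughly [-0.113, 4.869].
Exact: lower = 0.976; upper = 5.608.

[0.976, 5.608]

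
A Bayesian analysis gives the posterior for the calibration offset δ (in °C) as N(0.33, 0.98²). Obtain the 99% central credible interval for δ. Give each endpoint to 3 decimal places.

[-2.194, 2.854]

The posterior is symmetric, so the 99% equal-tailed interval is δ = 0.33 ± z·0.98 with z = 2.576.
Half-width: 2.576 × 0.98 = 2.524.
0.33 − 2.524 = -2.194; 0.33 + 2.524 = 2.854.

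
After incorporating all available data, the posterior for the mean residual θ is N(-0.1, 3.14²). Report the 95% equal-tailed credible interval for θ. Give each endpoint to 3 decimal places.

The posterior is symmetric, so the 95% equal-tailed interval is θ = -0.1 ± z·3.14 with z = 1.960.
Half-width: 1.960 × 3.14 = 6.154.
-0.1 − 6.154 = -6.254; -0.1 + 6.154 = 6.054.

[-6.254, 6.054]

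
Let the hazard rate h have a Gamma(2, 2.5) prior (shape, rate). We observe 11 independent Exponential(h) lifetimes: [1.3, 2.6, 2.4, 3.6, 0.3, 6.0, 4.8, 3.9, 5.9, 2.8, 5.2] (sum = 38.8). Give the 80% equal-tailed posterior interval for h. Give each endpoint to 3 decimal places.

Posterior: Gamma(2+11, 2.5+38.8) = Gamma(13, 41.3) (shape, rate).
Equal-tailed 80% interval: Gamma(13, 41.3) quantiles at 0.1 and 0.9.
Posterior mean ≈ 0.315, SD ≈ 0.087; a Normal approximation gives roughly [0.203, 0.427].
Exact: lower = 0.209; upper = 0.431.

[0.209, 0.431]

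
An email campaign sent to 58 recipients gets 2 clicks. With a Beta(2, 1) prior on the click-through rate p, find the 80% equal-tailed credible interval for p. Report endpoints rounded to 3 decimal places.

[0.029, 0.108]

Posterior: Beta(2+2, 1+56) = Beta(4, 57).
Equal-tailed 80% interval: the 0.1 and 0.9 quantiles of Beta(4, 57).
Posterior mean ≈ 0.066, SD ≈ 0.031; a Normal approximation gives roughly [0.025, 0.106].
Exact: F⁻¹(0.1) = 0.029; F⁻¹(0.9) = 0.108.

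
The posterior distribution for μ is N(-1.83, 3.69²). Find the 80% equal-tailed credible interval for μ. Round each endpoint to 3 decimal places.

The posterior is symmetric, so the 80% equal-tailed interval is μ = -1.83 ± z·3.69 with z = 1.282.
Half-width: 1.282 × 3.69 = 4.729.
-1.83 − 4.729 = -6.559; -1.83 + 4.729 = 2.899.

[-6.559, 2.899]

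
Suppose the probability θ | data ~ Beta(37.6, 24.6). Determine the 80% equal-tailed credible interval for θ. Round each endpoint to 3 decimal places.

[0.525, 0.683]

Posterior: Beta(37.6, 24.6).
Equal-tailed 80% interval: the 0.1 and 0.9 quantiles of Beta(37.6, 24.6).
Posterior mean ≈ 0.605, SD ≈ 0.062; a Normal approximation gives roughly [0.526, 0.683].
Exact: F⁻¹(0.1) = 0.525; F⁻¹(0.9) = 0.683.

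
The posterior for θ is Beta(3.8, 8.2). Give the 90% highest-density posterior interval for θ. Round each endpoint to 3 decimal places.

[0.104, 0.521]

The posterior is unimodal and skewed, so the HPD interval has equal density at both endpoints and is the shortest 90% interval.
Solving f(0.104) = f(0.521) with F(0.521) − F(0.104) = 0.90 gives [0.104, 0.521].
For comparison, the equal-tailed interval is [0.123, 0.546]; the HPD is narrower and shifted toward the mode.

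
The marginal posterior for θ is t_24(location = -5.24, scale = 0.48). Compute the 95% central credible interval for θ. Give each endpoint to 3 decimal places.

The t_24 distribution is symmetric; the 95% interval is -5.24 ± t·0.48 with t_{0.975,24} = 2.064.
Half-width: 2.064 × 0.48 = 0.991.
-5.24 − 0.991 = -6.231; -5.24 + 0.991 = -4.249.

[-6.231, -4.249]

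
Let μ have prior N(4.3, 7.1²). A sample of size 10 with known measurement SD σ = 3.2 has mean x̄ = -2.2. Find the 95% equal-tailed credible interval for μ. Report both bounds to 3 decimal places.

[-4.034, -0.107]

Posterior precision = 1/7.1² + 10/3.2² = 0.0198 + 0.9766 = 0.9964, so posterior SD = 1.0018.
Posterior mean = (4.3/7.1² + 10·-2.2/3.2²) / 0.9964 = -2.0706.
Interval: -2.0706 ± 1.960 × 1.0018 → [-4.034, -0.107].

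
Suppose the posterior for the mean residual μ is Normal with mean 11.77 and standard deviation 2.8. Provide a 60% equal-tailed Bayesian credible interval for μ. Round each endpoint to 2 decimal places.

The posterior is symmetric, so the 60% equal-tailed interval is μ = 11.77 ± z·2.8 with z = 0.842.
Half-width: 0.842 × 2.8 = 2.36.
11.77 − 2.36 = 9.41; 11.77 + 2.36 = 14.13.

[9.41, 14.13]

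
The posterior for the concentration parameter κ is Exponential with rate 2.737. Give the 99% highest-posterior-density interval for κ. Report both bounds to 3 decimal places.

The exponential density is strictly decreasing on [0, ∞), so the HPD interval is anchored at 0: [0, q] with P(κ ≤ q) = 0.99.
q = −ln(1 − 0.99) / 2.737 = 4.6052 / 2.737 = 1.683.

[0.000, 1.683]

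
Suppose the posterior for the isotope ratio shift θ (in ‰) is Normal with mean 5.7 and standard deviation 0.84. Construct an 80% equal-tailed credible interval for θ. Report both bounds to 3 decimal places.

The posterior is symmetric, so the 80% equal-tailed interval is θ = 5.7 ± z·0.84 with z = 1.282.
Half-width: 1.282 × 0.84 = 1.077.
5.7 − 1.077 = 4.623; 5.7 + 1.077 = 6.777.

[4.623, 6.777]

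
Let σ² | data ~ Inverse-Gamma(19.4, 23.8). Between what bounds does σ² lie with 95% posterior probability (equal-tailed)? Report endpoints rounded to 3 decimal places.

Inverse-Gamma(19.4, 23.8) quantiles: F⁻¹(0.025) and F⁻¹(0.975).
Equivalently, 1/σ² ~ Gamma(19.4, rate = 23.8); invert its 0.975 and 0.025 quantiles.
Posterior mean ≈ 1.293, SD ≈ 0.310; a Normal approximation gives roughly [0.686, 1.901].
Exact: lower = 0.822; upper = 2.026.

[0.822, 2.026]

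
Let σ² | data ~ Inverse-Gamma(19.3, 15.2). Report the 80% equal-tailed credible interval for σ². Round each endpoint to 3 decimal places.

[0.606, 1.091]

Inverse-Gamma(19.3, 15.2) quantiles: F⁻¹(0.1) and F⁻¹(0.9).
Equivalently, 1/σ² ~ Gamma(19.3, rate = 15.2); invert its 0.9 and 0.1 quantiles.
Posterior mean ≈ 0.831, SD ≈ 0.200; a Normal approximation gives roughly [0.575, 1.087].
Exact: lower = 0.606; upper = 1.091.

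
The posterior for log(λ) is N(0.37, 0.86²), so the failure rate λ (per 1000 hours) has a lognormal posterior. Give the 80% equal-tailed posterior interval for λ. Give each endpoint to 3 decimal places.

[0.481, 4.359]

On the log scale the 80% interval is 0.37 ± 1.282 × 0.86 = [-0.7321, 1.4721].
Exponentiate: [e^-0.7321, e^1.4721] = [0.481, 4.359].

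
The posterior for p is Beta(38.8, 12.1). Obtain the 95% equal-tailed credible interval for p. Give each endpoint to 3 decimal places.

[0.638, 0.868]

Posterior: Beta(38.8, 12.1).
Equal-tailed 95% interval: the 0.025 and 0.975 quantiles of Beta(38.8, 12.1).
Posterior mean ≈ 0.762, SD ≈ 0.059; a Normal approximation gives roughly [0.646, 0.878].
Exact: F⁻¹(0.025) = 0.638; F⁻¹(0.975) = 0.868.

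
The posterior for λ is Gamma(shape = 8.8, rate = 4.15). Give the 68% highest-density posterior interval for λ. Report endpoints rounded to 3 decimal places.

The posterior is unimodal and skewed, so the HPD interval has equal density at both endpoints and is the shortest 68% interval.
Solving f(1.282) = f(2.639) with F(2.639) − F(1.282) = 0.68 gives [1.282, 2.639].
For comparison, the equal-tailed interval is [1.422, 2.817]; the HPD is narrower and shifted toward the mode.

[1.282, 2.639]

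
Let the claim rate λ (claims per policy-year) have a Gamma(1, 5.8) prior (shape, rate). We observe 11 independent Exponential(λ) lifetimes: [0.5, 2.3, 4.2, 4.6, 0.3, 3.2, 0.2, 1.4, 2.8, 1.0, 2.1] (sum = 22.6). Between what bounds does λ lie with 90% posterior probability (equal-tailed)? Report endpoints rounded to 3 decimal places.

[0.244, 0.641]

Posterior: Gamma(1+11, 5.8+22.6) = Gamma(12, 28.4) (shape, rate).
Equal-tailed 90% interval: Gamma(12, 28.4) quantiles at 0.05 and 0.95.
Posterior mean ≈ 0.423, SD ≈ 0.122; a Normal approximation gives roughly [0.222, 0.623].
Exact: lower = 0.244; upper = 0.641.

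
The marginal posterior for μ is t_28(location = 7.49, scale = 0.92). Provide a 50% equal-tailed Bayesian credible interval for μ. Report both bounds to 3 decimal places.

[6.861, 8.119]

The t_28 distribution is symmetric; the 50% interval is 7.49 ± t·0.92 with t_{0.75,28} = 0.683.
Half-width: 0.683 × 0.92 = 0.629.
7.49 − 0.629 = 6.861; 7.49 + 0.629 = 8.119.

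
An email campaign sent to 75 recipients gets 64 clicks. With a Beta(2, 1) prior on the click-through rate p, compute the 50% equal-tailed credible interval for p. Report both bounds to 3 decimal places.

[0.820, 0.875]

Posterior: Beta(2+64, 1+11) = Beta(66, 12).
Equal-tailed 50% interval: the 0.25 and 0.75 quantiles of Beta(66, 12).
Posterior mean ≈ 0.846, SD ≈ 0.041; a Normal approximation gives roughly [0.819, 0.874].
Exact: F⁻¹(0.25) = 0.820; F⁻¹(0.75) = 0.875.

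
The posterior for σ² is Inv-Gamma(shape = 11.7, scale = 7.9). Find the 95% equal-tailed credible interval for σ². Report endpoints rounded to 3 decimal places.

Inverse-Gamma(11.7, 7.9) quantiles: F⁻¹(0.025) and F⁻¹(0.975).
Equivalently, 1/σ² ~ Gamma(11.7, rate = 7.9); invert its 0.975 and 0.025 quantiles.
Posterior mean ≈ 0.738, SD ≈ 0.237; a Normal approximation gives roughly [0.274, 1.203].
Exact: lower = 0.409; upper = 1.320.

[0.409, 1.320]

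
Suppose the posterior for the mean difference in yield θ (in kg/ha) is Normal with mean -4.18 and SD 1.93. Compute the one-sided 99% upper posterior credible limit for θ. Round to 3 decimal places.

Need U with P(θ ≤ U) = 0.99: U = -4.18 + z_{0.01}·1.93.
z = 2.326; U = -4.18 + 2.326 × 1.93 = 0.310.

0.310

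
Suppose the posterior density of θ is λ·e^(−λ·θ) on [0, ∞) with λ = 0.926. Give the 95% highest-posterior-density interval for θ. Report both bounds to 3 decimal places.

[0.000, 3.235]

The exponential density is strictly decreasing on [0, ∞), so the HPD interval is anchored at 0: [0, q] with P(θ ≤ q) = 0.95.
q = −ln(1 − 0.95) / 0.926 = 2.9957 / 0.926 = 3.235.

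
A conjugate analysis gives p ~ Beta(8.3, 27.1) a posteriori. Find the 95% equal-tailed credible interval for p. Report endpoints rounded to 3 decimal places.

Posterior: Beta(8.3, 27.1).
Equal-tailed 95% interval: the 0.025 and 0.975 quantiles of Beta(8.3, 27.1).
Posterior mean ≈ 0.234, SD ≈ 0.070; a Normal approximation gives roughly [0.097, 0.372].
Exact: F⁻¹(0.025) = 0.112; F⁻¹(0.975) = 0.385.

[0.112, 0.385]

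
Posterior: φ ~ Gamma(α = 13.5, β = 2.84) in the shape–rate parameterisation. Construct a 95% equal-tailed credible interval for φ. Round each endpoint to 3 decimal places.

[2.566, 7.605]

Posterior: Gamma(shape 13.5, rate 2.84).
Equal-tailed 95% interval: Gamma(13.5, 2.84) quantiles at 0.025 and 0.975.
Posterior mean ≈ 4.754, SD ≈ 1.294; a Normal approximation gives roughly [2.218, 7.289].
Exact: lower = 2.566; upper = 7.605.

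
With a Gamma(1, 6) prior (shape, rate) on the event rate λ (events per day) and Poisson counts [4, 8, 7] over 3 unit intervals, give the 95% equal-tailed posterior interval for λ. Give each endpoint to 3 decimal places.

[1.357, 3.297]

Posterior: Gamma(1+19, 6+3) = Gamma(20, 9) (shape, rate).
Equal-tailed 95% interval: Gamma(20, 9) quantiles at 0.025 and 0.975.
Posterior mean ≈ 2.222, SD ≈ 0.497; a Normal approximation gives roughly [1.248, 3.196].
Exact: lower = 1.357; upper = 3.297.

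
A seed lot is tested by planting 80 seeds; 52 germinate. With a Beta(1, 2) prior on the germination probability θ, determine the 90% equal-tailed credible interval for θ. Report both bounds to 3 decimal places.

Posterior: Beta(1+52, 2+28) = Beta(53, 30).
Equal-tailed 90% interval: the 0.05 and 0.95 quantiles of Beta(53, 30).
Posterior mean ≈ 0.639, SD ≈ 0.052; a Normal approximation gives roughly [0.552, 0.725].
Exact: F⁻¹(0.05) = 0.550; F⁻¹(0.95) = 0.723.

[0.550, 0.723]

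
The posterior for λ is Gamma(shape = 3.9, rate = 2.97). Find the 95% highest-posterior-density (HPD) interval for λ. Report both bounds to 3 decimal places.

[0.225, 2.625]

The posterior is unimodal and skewed, so the HPD interval has equal density at both endpoints and is the shortest 95% interval.
Solving f(0.225) = f(2.625) with F(2.625) − F(0.225) = 0.95 gives [0.225, 2.625].
For comparison, the equal-tailed interval is [0.350, 2.901]; the HPD is narrower and shifted toward the mode.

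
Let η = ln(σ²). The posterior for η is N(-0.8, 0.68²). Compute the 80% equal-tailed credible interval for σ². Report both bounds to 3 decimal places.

On the log scale the 80% interval is -0.8 ± 1.282 × 0.68 = [-1.6715, 0.0715].
Exponentiate: [e^-1.6715, e^0.0715] = [0.188, 1.074].

[0.188, 1.074]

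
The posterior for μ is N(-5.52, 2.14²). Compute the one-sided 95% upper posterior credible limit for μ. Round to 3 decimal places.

-2.000

Need U with P(μ ≤ U) = 0.95: U = -5.52 + z_{0.05}·2.14.
z = 1.645; U = -5.52 + 1.645 × 2.14 = -2.000.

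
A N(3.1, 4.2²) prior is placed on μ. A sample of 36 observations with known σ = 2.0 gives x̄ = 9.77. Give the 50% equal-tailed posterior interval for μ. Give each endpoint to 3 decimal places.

[9.504, 9.952]

Posterior precision = 1/4.2² + 36/2.0² = 0.0567 + 9.0000 = 9.0567, so posterior SD = 0.3323.
Posterior mean = (3.1/4.2² + 36·9.77/2.0²) / 9.0567 = 9.7282.
Interval: 9.7282 ± 0.674 × 0.3323 → [9.504, 9.952].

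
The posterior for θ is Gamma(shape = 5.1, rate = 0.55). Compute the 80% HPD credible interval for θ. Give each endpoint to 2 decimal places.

[3.62, 13.36]

The posterior is unimodal and skewed, so the HPD interval has equal density at both endpoints and is the shortest 80% interval.
Solving f(3.62) = f(13.36) with F(13.36) − F(3.62) = 0.80 gives [3.62, 13.36].
For comparison, the equal-tailed interval is [4.55, 14.77]; the HPD is narrower and shifted toward the mode.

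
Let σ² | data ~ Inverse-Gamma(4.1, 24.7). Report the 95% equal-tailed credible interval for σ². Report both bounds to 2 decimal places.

[2.77, 21.65]

Inverse-Gamma(4.1, 24.7) quantiles: F⁻¹(0.025) and F⁻¹(0.975).
Equivalently, 1/σ² ~ Gamma(4.1, rate = 24.7); invert its 0.975 and 0.025 quantiles.
Posterior mean ≈ 7.97, SD ≈ 5.50; a Normal approximation gives roughly [-2.81, 18.74].
Exact: lower = 2.77; upper = 21.65.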